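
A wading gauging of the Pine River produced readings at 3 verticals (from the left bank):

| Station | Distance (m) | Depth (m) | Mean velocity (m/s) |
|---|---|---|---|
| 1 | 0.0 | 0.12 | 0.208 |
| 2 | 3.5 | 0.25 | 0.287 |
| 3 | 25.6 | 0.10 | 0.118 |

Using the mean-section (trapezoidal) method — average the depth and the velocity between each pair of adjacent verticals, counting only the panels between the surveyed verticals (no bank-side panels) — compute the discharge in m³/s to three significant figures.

Panel 1-2: Δb = 3.5 m, d̄ = (0.12+0.25)/2 = 0.185, v̄ = (0.208+0.287)/2 = 0.2475 → q = 3.5×0.185×0.2475 = 0.1603 m³/s
Panel 2-3: Δb = 22.1 m, d̄ = (0.25+0.10)/2 = 0.175, v̄ = (0.287+0.118)/2 = 0.2025 → q = 22.1×0.175×0.2025 = 0.7832 m³/s
Q = Σ q = 0.9434 m³/s

0.943 m³/s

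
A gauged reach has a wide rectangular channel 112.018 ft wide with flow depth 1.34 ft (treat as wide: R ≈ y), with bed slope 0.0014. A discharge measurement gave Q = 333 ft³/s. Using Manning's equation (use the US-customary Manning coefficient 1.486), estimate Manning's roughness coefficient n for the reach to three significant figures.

A = b·y = 112.018 × 1.34 = 150.1 ft²
Wide channel: R ≈ y = 1.34 ft
n = (1.486/Q)·A·R^(2/3)·S^(1/2) = (1.486/333) × 150.1 × 1.215 × 0.03742 = 0.03046

0.0305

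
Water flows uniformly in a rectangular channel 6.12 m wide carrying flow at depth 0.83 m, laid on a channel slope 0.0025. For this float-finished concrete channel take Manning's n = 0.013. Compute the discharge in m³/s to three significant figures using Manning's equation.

A = b·y = 6.12 × 0.83 = 5.080 m²
P = b + 2y = 6.12 + 2×0.83 = 7.780 m
R = A/P = 5.080/7.780 = 0.6529 m
Q = (1/n)·A·R^(2/3)·S^(1/2) = (1/0.013) × 5.080 × 0.6529^(2/3) × 0.0025^(1/2) = 14.70 m³/s

14.7 m³/s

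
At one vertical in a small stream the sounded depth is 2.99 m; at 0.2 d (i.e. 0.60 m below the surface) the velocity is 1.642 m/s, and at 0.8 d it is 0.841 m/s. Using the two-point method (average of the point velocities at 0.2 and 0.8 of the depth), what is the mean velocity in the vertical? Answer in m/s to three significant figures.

v̄ = (1.642 + 0.841) / 2 = 1.242 m/s

1.24 m/s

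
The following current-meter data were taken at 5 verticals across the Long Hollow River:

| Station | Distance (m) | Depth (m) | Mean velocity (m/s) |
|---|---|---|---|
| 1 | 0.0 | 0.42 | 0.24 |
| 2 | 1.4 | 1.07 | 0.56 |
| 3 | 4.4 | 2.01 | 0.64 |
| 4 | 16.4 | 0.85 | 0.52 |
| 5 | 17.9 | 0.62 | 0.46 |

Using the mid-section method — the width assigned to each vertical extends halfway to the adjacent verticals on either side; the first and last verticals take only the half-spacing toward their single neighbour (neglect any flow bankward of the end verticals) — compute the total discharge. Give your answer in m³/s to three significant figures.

w_1 = (1.4 − 0.0)/2 = 0.7 m; q_1 = 0.24 × 0.42 × 0.7 = 0.07056 m³/s
w_2 = (4.4 − 0.0)/2 = 2.2 m; q_2 = 0.56 × 1.07 × 2.2 = 1.318 m³/s
w_3 = (16.4 − 1.4)/2 = 7.5 m; q_3 = 0.64 × 2.01 × 7.5 = 9.648 m³/s
w_4 = (17.9 − 4.4)/2 = 6.75 m; q_4 = 0.52 × 0.85 × 6.75 = 2.984 m³/s
w_5 = (17.9 − 16.4)/2 = 0.75 m; q_5 = 0.46 × 0.62 × 0.75 = 0.2139 m³/s
Q = Σ qᵢ = 14.23 m³/s

14.2 m³/s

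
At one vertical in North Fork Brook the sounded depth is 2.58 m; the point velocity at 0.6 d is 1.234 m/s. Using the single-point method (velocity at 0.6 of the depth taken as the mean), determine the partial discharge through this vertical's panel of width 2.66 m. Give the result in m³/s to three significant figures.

v̄ = v₀.₆ = 1.234 m/s
q = v̄ × d × w = 1.234 × 2.58 × 2.66 = 8.469 m³/s

8.47 m³/s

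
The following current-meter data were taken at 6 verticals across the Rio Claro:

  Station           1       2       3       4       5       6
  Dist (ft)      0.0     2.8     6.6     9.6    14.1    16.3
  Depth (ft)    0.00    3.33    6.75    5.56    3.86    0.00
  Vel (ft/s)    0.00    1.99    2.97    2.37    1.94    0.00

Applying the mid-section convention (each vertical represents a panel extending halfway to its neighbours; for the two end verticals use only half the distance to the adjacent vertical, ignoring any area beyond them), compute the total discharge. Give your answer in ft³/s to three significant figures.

165 ft³/s

w_2 = (6.6 − 0.0)/2 = 3.3 ft; q_2 = 1.99 × 3.33 × 3.3 = 21.87 ft³/s
w_3 = (9.6 − 2.8)/2 = 3.4 ft; q_3 = 2.97 × 6.75 × 3.4 = 68.16 ft³/s
w_4 = (14.1 − 6.6)/2 = 3.75 ft; q_4 = 2.37 × 5.56 × 3.75 = 49.41 ft³/s
w_5 = (16.3 − 9.6)/2 = 3.35 ft; q_5 = 1.94 × 3.86 × 3.35 = 25.09 ft³/s
Stations 1, 6 contribute zero (depth or velocity is 0).
Q = Σ qᵢ = 164.5 ft³/s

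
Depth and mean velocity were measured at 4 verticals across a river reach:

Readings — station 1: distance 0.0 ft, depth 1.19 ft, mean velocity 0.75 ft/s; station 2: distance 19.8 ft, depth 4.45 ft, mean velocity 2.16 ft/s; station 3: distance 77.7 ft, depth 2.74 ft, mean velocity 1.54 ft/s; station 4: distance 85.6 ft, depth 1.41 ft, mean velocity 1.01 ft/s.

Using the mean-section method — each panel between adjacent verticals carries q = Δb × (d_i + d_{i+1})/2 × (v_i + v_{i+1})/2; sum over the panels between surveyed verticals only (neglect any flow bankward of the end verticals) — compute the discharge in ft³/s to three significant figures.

487 ft³/s

Panel 1-2: Δb = 19.8 ft, d̄ = (1.19+4.45)/2 = 2.82, v̄ = (0.75+2.16)/2 = 1.455 → q = 19.8×2.82×1.455 = 81.24 ft³/s
Panel 2-3: Δb = 57.9 ft, d̄ = (4.45+2.74)/2 = 3.595, v̄ = (2.16+1.54)/2 = 1.85 → q = 57.9×3.595×1.85 = 385.1 ft³/s
Panel 3-4: Δb = 7.9 ft, d̄ = (2.74+1.41)/2 = 2.075, v̄ = (1.54+1.01)/2 = 1.275 → q = 7.9×2.075×1.275 = 20.90 ft³/s
Q = Σ q = 487.2 ft³/s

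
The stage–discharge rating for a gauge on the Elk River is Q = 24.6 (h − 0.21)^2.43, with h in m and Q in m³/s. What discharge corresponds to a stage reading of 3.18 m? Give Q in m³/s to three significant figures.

347 m³/s

Q = 24.6 × (3.18 − 0.21)^2.43 = 24.6 × 2.97^2.43 = 346.5 m³/s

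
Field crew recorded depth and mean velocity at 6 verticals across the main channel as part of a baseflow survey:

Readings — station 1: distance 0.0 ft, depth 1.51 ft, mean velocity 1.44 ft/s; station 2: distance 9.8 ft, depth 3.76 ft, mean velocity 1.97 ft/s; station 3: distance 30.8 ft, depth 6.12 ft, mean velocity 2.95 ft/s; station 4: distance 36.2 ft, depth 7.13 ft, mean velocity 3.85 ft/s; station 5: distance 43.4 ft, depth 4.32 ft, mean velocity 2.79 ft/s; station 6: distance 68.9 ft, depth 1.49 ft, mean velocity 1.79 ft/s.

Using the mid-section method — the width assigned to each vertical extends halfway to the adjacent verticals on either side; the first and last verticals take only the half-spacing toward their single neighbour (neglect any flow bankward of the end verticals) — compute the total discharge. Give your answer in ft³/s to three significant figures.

w_1 = (9.8 − 0.0)/2 = 4.9 ft; q_1 = 1.44 × 1.51 × 4.9 = 10.65 ft³/s
w_2 = (30.8 − 0.0)/2 = 15.4 ft; q_2 = 1.97 × 3.76 × 15.4 = 114.1 ft³/s
w_3 = (36.2 − 9.8)/2 = 13.2 ft; q_3 = 2.95 × 6.12 × 13.2 = 238.3 ft³/s
w_4 = (43.4 − 30.8)/2 = 6.3 ft; q_4 = 3.85 × 7.13 × 6.3 = 172.9 ft³/s
w_5 = (68.9 − 36.2)/2 = 16.35 ft; q_5 = 2.79 × 4.32 × 16.35 = 197.1 ft³/s
w_6 = (68.9 − 43.4)/2 = 12.75 ft; q_6 = 1.79 × 1.49 × 12.75 = 34.01 ft³/s
Q = Σ qᵢ = 767.0 ft³/s

767 ft³/s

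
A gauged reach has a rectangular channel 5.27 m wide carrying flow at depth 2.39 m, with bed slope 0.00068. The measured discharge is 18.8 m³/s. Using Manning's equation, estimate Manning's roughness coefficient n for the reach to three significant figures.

0.0203

A = b·y = 5.27 × 2.39 = 12.60 m²
P = b + 2y = 5.27 + 2×2.39 = 10.05 m
R = A/P = 12.60/10.05 = 1.253 m
n = (1/Q)·A·R^(2/3)·S^(1/2) = (1/18.8) × 12.60 × 1.162 × 0.02608 = 0.02031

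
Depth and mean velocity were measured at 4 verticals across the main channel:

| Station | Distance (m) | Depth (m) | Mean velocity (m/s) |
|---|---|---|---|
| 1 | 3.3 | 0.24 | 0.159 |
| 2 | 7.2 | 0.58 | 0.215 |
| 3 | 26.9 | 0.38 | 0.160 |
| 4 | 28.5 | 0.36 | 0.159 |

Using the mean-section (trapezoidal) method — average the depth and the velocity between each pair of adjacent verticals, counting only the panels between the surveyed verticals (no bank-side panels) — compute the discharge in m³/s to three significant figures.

Panel 1-2: Δb = 3.9 m, d̄ = (0.24+0.58)/2 = 0.41, v̄ = (0.159+0.215)/2 = 0.187 → q = 3.9×0.41×0.187 = 0.2990 m³/s
Panel 2-3: Δb = 19.7 m, d̄ = (0.58+0.38)/2 = 0.48, v̄ = (0.215+0.160)/2 = 0.1875 → q = 19.7×0.48×0.1875 = 1.773 m³/s
Panel 3-4: Δb = 1.6 m, d̄ = (0.38+0.36)/2 = 0.37, v̄ = (0.160+0.159)/2 = 0.1595 → q = 1.6×0.37×0.1595 = 0.09442 m³/s
Q = Σ q = 2.166 m³/s

2.17 m³/s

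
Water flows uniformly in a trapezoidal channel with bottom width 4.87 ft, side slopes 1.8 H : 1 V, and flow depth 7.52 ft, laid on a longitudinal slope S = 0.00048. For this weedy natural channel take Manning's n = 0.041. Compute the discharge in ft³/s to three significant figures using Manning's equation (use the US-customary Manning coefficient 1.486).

271 ft³/s

A = (b + z·y)·y = (4.87 + 1.8×7.52)×7.52 = 138.4 ft²
P = b + 2y√(1+z²) = 4.87 + 2×7.52×√(1+1.8²) = 35.84 ft
R = A/P = 138.4/35.84 = 3.862 ft
Q = (1.486/n)·A·R^(2/3)·S^(1/2) = (1.486/0.041) × 138.4 × 3.862^(2/3) × 0.00048^(1/2) = 270.5 ft³/s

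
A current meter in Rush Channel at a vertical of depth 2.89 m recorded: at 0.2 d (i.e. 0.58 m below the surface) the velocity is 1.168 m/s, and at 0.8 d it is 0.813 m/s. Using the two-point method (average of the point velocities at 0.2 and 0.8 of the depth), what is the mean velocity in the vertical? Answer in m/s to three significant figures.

v̄ = (1.168 + 0.813) / 2 = 0.9905 m/s

0.991 m/s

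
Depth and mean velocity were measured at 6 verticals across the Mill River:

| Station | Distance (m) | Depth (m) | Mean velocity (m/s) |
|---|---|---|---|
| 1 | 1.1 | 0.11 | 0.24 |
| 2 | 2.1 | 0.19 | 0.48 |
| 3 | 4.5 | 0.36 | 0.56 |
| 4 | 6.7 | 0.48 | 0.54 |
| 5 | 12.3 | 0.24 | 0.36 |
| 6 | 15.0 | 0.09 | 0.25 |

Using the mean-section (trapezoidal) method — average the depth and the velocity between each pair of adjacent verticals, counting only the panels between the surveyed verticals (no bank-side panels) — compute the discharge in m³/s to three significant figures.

Panel 1-2: Δb = 1 m, d̄ = (0.11+0.19)/2 = 0.15, v̄ = (0.24+0.48)/2 = 0.36 → q = 1×0.15×0.36 = 0.05400 m³/s
Panel 2-3: Δb = 2.4 m, d̄ = (0.19+0.36)/2 = 0.275, v̄ = (0.48+0.56)/2 = 0.52 → q = 2.4×0.275×0.52 = 0.3432 m³/s
Panel 3-4: Δb = 2.2 m, d̄ = (0.36+0.48)/2 = 0.42, v̄ = (0.56+0.54)/2 = 0.55 → q = 2.2×0.42×0.55 = 0.5082 m³/s
Panel 4-5: Δb = 5.6 m, d̄ = (0.48+0.24)/2 = 0.36, v̄ = (0.54+0.36)/2 = 0.45 → q = 5.6×0.36×0.45 = 0.9072 m³/s
Panel 5-6: Δb = 2.7 m, d̄ = (0.24+0.09)/2 = 0.165, v̄ = (0.36+0.25)/2 = 0.305 → q = 2.7×0.165×0.305 = 0.1359 m³/s
Q = Σ q = 1.948 m³/s

1.95 m³/s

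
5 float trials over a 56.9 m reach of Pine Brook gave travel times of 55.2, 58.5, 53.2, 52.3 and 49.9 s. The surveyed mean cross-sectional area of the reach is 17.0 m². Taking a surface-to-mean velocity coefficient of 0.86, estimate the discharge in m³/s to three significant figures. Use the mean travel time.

t̄ = (55.2 + 58.5 + 53.2 + 52.3 + 49.9) / 5 = 53.82 s
v_surface = L / t̄ = 56.9 / 53.82 = 1.057 m/s
v_mean = 0.86 × 1.057 = 0.9092 m/s
Q = A × v_mean = 17.0 × 0.9092 = 15.46 m³/s

15.5 m³/s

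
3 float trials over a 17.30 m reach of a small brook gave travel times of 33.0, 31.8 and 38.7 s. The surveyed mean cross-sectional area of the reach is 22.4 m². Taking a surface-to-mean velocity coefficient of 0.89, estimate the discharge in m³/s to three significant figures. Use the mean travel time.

t̄ = (33.0 + 31.8 + 38.7) / 3 = 34.5 s
v_surface = L / t̄ = 17.30 / 34.5 = 0.5014 m/s
v_mean = 0.89 × 0.5014 = 0.4463 m/s
Q = A × v_mean = 22.4 × 0.4463 = 9.997 m³/s

10.0 m³/s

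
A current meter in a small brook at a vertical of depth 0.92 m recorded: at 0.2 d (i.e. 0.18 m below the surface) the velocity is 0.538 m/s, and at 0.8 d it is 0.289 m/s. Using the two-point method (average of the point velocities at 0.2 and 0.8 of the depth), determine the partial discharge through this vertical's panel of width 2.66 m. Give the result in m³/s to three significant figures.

v̄ = (0.538 + 0.289) / 2 = 0.4135 m/s
q = v̄ × d × w = 0.4135 × 0.92 × 2.66 = 1.012 m³/s

1.01 m³/s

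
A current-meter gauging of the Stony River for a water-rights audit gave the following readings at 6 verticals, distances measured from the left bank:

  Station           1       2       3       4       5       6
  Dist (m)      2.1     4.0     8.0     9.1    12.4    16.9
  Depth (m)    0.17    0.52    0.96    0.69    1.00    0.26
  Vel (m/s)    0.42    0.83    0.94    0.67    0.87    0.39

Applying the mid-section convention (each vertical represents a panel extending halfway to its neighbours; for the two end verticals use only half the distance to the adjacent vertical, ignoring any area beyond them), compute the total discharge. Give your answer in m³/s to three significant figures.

8.28 m³/s

w_1 = (4.0 − 2.1)/2 = 0.95 m; q_1 = 0.42 × 0.17 × 0.95 = 0.06783 m³/s
w_2 = (8.0 − 2.1)/2 = 2.95 m; q_2 = 0.83 × 0.52 × 2.95 = 1.273 m³/s
w_3 = (9.1 − 4.0)/2 = 2.55 m; q_3 = 0.94 × 0.96 × 2.55 = 2.301 m³/s
w_4 = (12.4 − 8.0)/2 = 2.2 m; q_4 = 0.67 × 0.69 × 2.2 = 1.017 m³/s
w_5 = (16.9 − 9.1)/2 = 3.9 m; q_5 = 0.87 × 1.00 × 3.9 = 3.393 m³/s
w_6 = (16.9 − 12.4)/2 = 2.25 m; q_6 = 0.39 × 0.26 × 2.25 = 0.2282 m³/s
Q = Σ qᵢ = 8.280 m³/s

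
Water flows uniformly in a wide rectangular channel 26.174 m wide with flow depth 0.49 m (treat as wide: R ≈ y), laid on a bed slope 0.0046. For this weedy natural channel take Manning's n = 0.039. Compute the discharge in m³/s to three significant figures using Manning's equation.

A = b·y = 26.174 × 0.49 = 12.83 m²
Wide channel: R ≈ y = 0.49 m
Q = (1/n)·A·R^(2/3)·S^(1/2) = (1/0.039) × 12.83 × 0.4900^(2/3) × 0.0046^(1/2) = 13.86 m³/s

13.9 m³/s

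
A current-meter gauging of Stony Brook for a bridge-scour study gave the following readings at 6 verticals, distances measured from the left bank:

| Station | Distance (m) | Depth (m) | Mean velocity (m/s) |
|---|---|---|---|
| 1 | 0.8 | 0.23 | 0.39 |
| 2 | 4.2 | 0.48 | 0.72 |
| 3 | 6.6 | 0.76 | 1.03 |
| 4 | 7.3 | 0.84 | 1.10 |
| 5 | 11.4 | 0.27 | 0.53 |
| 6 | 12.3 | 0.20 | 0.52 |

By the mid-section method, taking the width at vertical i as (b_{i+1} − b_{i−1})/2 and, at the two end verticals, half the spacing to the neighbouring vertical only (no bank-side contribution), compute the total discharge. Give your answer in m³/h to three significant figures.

18000 m³/h

w_1 = (4.2 − 0.8)/2 = 1.7 m; q_1 = 0.39 × 0.23 × 1.7 = 0.1525 m³/s
w_2 = (6.6 − 0.8)/2 = 2.9 m; q_2 = 0.72 × 0.48 × 2.9 = 1.002 m³/s
w_3 = (7.3 − 4.2)/2 = 1.55 m; q_3 = 1.03 × 0.76 × 1.55 = 1.213 m³/s
w_4 = (11.4 − 6.6)/2 = 2.4 m; q_4 = 1.10 × 0.84 × 2.4 = 2.218 m³/s
w_5 = (12.3 − 7.3)/2 = 2.5 m; q_5 = 0.53 × 0.27 × 2.5 = 0.3578 m³/s
w_6 = (12.3 − 11.4)/2 = 0.45 m; q_6 = 0.52 × 0.20 × 0.45 = 0.04680 m³/s
Q = Σ qᵢ = 4.990 m³/s
= 4.990 × 3600 = 17960 m³/h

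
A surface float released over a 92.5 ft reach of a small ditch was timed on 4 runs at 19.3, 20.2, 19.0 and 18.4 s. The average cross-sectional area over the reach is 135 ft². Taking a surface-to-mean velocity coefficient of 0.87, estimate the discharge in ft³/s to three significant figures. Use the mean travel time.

t̄ = (19.3 + 20.2 + 19.0 + 18.4) / 4 = 19.225 s
v_surface = L / t̄ = 92.5 / 19.225 = 4.811 ft/s
v_mean = 0.87 × 4.811 = 4.186 ft/s
Q = A × v_mean = 135 × 4.186 = 565.1 ft³/s

565 ft³/s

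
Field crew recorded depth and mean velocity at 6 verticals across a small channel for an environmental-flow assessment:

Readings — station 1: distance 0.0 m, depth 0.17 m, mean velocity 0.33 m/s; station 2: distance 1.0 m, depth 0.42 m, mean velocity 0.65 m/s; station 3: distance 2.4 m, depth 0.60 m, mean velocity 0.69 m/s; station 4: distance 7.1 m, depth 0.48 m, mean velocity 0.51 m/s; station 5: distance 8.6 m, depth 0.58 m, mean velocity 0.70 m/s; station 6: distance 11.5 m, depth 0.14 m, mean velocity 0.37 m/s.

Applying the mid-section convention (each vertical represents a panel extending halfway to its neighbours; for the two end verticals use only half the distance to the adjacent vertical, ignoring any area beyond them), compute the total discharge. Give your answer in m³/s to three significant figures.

3.35 m³/s

w_1 = (1.0 − 0.0)/2 = 0.5 m; q_1 = 0.33 × 0.17 × 0.5 = 0.02805 m³/s
w_2 = (2.4 − 0.0)/2 = 1.2 m; q_2 = 0.65 × 0.42 × 1.2 = 0.3276 m³/s
w_3 = (7.1 − 1.0)/2 = 3.05 m; q_3 = 0.69 × 0.60 × 3.05 = 1.263 m³/s
w_4 = (8.6 − 2.4)/2 = 3.1 m; q_4 = 0.51 × 0.48 × 3.1 = 0.7589 m³/s
w_5 = (11.5 − 7.1)/2 = 2.2 m; q_5 = 0.70 × 0.58 × 2.2 = 0.8932 m³/s
w_6 = (11.5 − 8.6)/2 = 1.45 m; q_6 = 0.37 × 0.14 × 1.45 = 0.07511 m³/s
Q = Σ qᵢ = 3.346 m³/s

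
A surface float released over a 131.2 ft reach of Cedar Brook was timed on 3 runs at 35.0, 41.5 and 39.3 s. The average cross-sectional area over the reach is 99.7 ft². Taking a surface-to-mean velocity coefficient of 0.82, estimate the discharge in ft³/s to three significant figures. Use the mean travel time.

278 ft³/s

t̄ = (35.0 + 41.5 + 39.3) / 3 = 38.6 s
v_surface = L / t̄ = 131.2 / 38.6 = 3.399 ft/s
v_mean = 0.82 × 3.399 = 2.787 ft/s
Q = A × v_mean = 99.7 × 2.787 = 277.9 ft³/s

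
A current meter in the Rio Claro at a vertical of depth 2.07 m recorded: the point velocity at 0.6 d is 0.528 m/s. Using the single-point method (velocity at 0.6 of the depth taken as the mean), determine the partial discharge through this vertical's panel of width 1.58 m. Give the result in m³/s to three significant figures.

1.73 m³/s

v̄ = v₀.₆ = 0.528 m/s
q = v̄ × d × w = 0.5280 × 2.07 × 1.58 = 1.727 m³/s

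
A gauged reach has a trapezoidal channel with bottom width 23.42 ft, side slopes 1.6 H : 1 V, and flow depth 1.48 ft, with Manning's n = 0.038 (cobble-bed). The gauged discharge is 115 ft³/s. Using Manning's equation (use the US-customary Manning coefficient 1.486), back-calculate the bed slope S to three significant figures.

A = (b + z·y)·y = (23.42 + 1.6×1.48)×1.48 = 38.17 ft²
P = b + 2y√(1+z²) = 23.42 + 2×1.48×√(1+1.6²) = 29.00 ft
R = A/P = 38.17/29.00 = 1.316 ft
S = (Q·n / (1.486·A·R^(2/3)))² = (115×0.038 / (1.486×38.17×1.201))² = 0.004117

0.00412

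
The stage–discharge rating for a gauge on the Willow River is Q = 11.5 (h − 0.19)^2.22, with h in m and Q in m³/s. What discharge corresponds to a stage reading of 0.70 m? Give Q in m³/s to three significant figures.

2.58 m³/s

Q = 11.5 × (0.70 − 0.19)^2.22 = 11.5 × 0.51^2.22 = 2.579 m³/s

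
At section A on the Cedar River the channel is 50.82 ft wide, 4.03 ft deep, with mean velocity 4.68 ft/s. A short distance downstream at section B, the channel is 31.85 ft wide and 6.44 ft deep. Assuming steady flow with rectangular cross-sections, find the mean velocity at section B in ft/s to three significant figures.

Q = A₁V₁ = (50.82×4.03) × 4.68 = 958.5 ft³/s
A₂ = 31.85 × 6.44 = 205.1 ft²
V₂ = Q/A₂ = 958.5/205.1 = 4.673 ft/s

4.67 ft/s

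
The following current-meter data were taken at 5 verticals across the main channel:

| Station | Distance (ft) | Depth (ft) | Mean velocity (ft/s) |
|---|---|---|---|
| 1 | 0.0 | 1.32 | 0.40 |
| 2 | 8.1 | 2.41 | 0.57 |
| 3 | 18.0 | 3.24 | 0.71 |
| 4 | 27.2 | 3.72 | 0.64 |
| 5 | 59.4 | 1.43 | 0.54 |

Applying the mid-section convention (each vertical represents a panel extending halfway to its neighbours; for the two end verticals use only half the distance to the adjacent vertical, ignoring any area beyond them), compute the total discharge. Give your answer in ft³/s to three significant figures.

98.2 ft³/s

w_1 = (8.1 − 0.0)/2 = 4.05 ft; q_1 = 0.40 × 1.32 × 4.05 = 2.138 ft³/s
w_2 = (18.0 − 0.0)/2 = 9 ft; q_2 = 0.57 × 2.41 × 9 = 12.36 ft³/s
w_3 = (27.2 − 8.1)/2 = 9.55 ft; q_3 = 0.71 × 3.24 × 9.55 = 21.97 ft³/s
w_4 = (59.4 − 18.0)/2 = 20.7 ft; q_4 = 0.64 × 3.72 × 20.7 = 49.28 ft³/s
w_5 = (59.4 − 27.2)/2 = 16.1 ft; q_5 = 0.54 × 1.43 × 16.1 = 12.43 ft³/s
Q = Σ qᵢ = 98.19 ft³/s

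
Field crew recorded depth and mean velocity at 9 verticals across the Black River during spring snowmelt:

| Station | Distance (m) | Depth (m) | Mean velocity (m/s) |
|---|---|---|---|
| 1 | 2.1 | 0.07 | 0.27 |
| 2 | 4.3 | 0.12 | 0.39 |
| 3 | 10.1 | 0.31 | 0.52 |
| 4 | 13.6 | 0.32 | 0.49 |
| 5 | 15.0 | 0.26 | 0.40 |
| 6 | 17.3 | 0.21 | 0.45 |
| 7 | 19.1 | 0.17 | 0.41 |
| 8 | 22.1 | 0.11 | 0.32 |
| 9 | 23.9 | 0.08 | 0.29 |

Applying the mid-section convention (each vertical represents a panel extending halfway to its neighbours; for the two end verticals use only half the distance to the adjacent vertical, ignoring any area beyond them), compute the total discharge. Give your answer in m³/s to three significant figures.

w_1 = (4.3 − 2.1)/2 = 1.1 m; q_1 = 0.27 × 0.07 × 1.1 = 0.02079 m³/s
w_2 = (10.1 − 2.1)/2 = 4 m; q_2 = 0.39 × 0.12 × 4 = 0.1872 m³/s
w_3 = (13.6 − 4.3)/2 = 4.65 m; q_3 = 0.52 × 0.31 × 4.65 = 0.7496 m³/s
w_4 = (15.0 − 10.1)/2 = 2.45 m; q_4 = 0.49 × 0.32 × 2.45 = 0.3842 m³/s
w_5 = (17.3 − 13.6)/2 = 1.85 m; q_5 = 0.40 × 0.26 × 1.85 = 0.1924 m³/s
w_6 = (19.1 − 15.0)/2 = 2.05 m; q_6 = 0.45 × 0.21 × 2.05 = 0.1937 m³/s
w_7 = (22.1 − 17.3)/2 = 2.4 m; q_7 = 0.41 × 0.17 × 2.4 = 0.1673 m³/s
w_8 = (23.9 − 19.1)/2 = 2.4 m; q_8 = 0.32 × 0.11 × 2.4 = 0.08448 m³/s
w_9 = (23.9 − 22.1)/2 = 0.9 m; q_9 = 0.29 × 0.08 × 0.9 = 0.02088 m³/s
Q = Σ qᵢ = 2.000 m³/s

2.00 m³/s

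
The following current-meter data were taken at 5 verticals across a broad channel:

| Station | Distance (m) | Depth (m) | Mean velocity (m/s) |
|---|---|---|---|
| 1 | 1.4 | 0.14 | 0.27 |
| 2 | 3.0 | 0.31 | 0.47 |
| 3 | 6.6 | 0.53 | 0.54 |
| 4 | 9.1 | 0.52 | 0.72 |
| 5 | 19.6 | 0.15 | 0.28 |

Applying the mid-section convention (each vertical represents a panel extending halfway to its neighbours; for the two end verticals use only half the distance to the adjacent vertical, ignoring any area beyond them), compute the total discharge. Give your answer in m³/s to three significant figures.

w_1 = (3.0 − 1.4)/2 = 0.8 m; q_1 = 0.27 × 0.14 × 0.8 = 0.03024 m³/s
w_2 = (6.6 − 1.4)/2 = 2.6 m; q_2 = 0.47 × 0.31 × 2.6 = 0.3788 m³/s
w_3 = (9.1 − 3.0)/2 = 3.05 m; q_3 = 0.54 × 0.53 × 3.05 = 0.8729 m³/s
w_4 = (19.6 − 6.6)/2 = 6.5 m; q_4 = 0.72 × 0.52 × 6.5 = 2.434 m³/s
w_5 = (19.6 − 9.1)/2 = 5.25 m; q_5 = 0.28 × 0.15 × 5.25 = 0.2205 m³/s
Q = Σ qᵢ = 3.936 m³/s

3.94 m³/s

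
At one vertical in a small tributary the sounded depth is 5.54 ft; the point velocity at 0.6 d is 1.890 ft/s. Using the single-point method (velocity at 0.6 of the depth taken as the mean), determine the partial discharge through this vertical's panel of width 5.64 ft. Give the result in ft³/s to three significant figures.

v̄ = v₀.₆ = 1.890 ft/s
q = v̄ × d × w = 1.890 × 5.54 × 5.64 = 59.05 ft³/s

59.1 ft³/s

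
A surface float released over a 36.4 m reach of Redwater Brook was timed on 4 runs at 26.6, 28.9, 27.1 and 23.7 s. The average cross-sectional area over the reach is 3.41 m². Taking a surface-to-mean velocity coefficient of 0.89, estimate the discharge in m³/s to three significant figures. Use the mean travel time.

t̄ = (26.6 + 28.9 + 27.1 + 23.7) / 4 = 26.575 s
v_surface = L / t̄ = 36.4 / 26.575 = 1.370 m/s
v_mean = 0.89 × 1.370 = 1.219 m/s
Q = A × v_mean = 3.41 × 1.219 = 4.157 m³/s

4.16 m³/s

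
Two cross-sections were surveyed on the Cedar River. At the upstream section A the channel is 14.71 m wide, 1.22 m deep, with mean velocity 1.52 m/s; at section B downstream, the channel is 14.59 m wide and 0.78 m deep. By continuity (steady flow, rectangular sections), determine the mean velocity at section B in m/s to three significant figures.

Q = A₁V₁ = (14.71×1.22) × 1.52 = 27.28 m³/s
A₂ = 14.59 × 0.78 = 11.38 m²
V₂ = Q/A₂ = 27.28/11.38 = 2.397 m/s

2.40 m/s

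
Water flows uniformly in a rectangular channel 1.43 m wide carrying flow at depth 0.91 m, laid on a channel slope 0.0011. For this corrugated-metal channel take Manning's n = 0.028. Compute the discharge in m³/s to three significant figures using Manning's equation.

A = b·y = 1.43 × 0.91 = 1.301 m²
P = b + 2y = 1.43 + 2×0.91 = 3.250 m
R = A/P = 1.301/3.250 = 0.4004 m
Q = (1/n)·A·R^(2/3)·S^(1/2) = (1/0.028) × 1.301 × 0.4004^(2/3) × 0.0011^(1/2) = 0.8374 m³/s

0.837 m³/s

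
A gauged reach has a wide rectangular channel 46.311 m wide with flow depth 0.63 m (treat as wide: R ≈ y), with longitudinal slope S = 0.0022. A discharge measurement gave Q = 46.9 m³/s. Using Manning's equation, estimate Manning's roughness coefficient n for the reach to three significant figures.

0.0214

A = b·y = 46.311 × 0.63 = 29.18 m²
Wide channel: R ≈ y = 0.63 m
n = (1/Q)·A·R^(2/3)·S^(1/2) = (1/46.9) × 29.18 × 0.7349 × 0.04690 = 0.02144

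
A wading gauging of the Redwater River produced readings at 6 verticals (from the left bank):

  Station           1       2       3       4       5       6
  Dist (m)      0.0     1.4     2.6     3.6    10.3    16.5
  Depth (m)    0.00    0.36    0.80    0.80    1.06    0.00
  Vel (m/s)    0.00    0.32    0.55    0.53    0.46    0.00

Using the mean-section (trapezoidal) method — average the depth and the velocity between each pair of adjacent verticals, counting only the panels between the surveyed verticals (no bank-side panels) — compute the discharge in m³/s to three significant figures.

Panel 1-2: Δb = 1.4 m, d̄ = (0.00+0.36)/2 = 0.18, v̄ = (0.00+0.32)/2 = 0.16 → q = 1.4×0.18×0.16 = 0.04032 m³/s
Panel 2-3: Δb = 1.2 m, d̄ = (0.36+0.80)/2 = 0.58, v̄ = (0.32+0.55)/2 = 0.435 → q = 1.2×0.58×0.435 = 0.3028 m³/s
Panel 3-4: Δb = 1 m, d̄ = (0.80+0.80)/2 = 0.8, v̄ = (0.55+0.53)/2 = 0.54 → q = 1×0.8×0.54 = 0.4320 m³/s
Panel 4-5: Δb = 6.7 m, d̄ = (0.80+1.06)/2 = 0.93, v̄ = (0.53+0.46)/2 = 0.495 → q = 6.7×0.93×0.495 = 3.084 m³/s
Panel 5-6: Δb = 6.2 m, d̄ = (1.06+0.00)/2 = 0.53, v̄ = (0.46+0.00)/2 = 0.23 → q = 6.2×0.53×0.23 = 0.7558 m³/s
Q = Σ q = 4.615 m³/s

4.62 m³/s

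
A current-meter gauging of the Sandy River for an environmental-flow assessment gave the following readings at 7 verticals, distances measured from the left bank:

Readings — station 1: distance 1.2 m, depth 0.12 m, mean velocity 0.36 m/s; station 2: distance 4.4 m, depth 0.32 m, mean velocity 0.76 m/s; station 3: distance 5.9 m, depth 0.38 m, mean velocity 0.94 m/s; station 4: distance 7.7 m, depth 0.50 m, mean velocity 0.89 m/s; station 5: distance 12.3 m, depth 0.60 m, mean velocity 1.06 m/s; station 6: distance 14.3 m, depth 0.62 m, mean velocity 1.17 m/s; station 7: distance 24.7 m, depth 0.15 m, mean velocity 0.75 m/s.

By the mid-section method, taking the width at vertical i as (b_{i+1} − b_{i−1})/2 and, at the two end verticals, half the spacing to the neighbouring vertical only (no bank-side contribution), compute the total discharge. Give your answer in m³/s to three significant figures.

9.84 m³/s

w_1 = (4.4 − 1.2)/2 = 1.6 m; q_1 = 0.36 × 0.12 × 1.6 = 0.06912 m³/s
w_2 = (5.9 − 1.2)/2 = 2.35 m; q_2 = 0.76 × 0.32 × 2.35 = 0.5715 m³/s
w_3 = (7.7 − 4.4)/2 = 1.65 m; q_3 = 0.94 × 0.38 × 1.65 = 0.5894 m³/s
w_4 = (12.3 − 5.9)/2 = 3.2 m; q_4 = 0.89 × 0.50 × 3.2 = 1.424 m³/s
w_5 = (14.3 − 7.7)/2 = 3.3 m; q_5 = 1.06 × 0.60 × 3.3 = 2.099 m³/s
w_6 = (24.7 − 12.3)/2 = 6.2 m; q_6 = 1.17 × 0.62 × 6.2 = 4.497 m³/s
w_7 = (24.7 − 14.3)/2 = 5.2 m; q_7 = 0.75 × 0.15 × 5.2 = 0.5850 m³/s
Q = Σ qᵢ = 9.835 m³/s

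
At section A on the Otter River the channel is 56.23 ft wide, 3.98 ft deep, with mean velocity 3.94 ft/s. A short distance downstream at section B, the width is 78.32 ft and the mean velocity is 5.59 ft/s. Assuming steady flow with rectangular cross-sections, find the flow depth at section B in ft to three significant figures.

Q = A₁V₁ = (56.23×3.98) × 3.94 = 881.8 ft³/s
d₂ = Q/(b₂ V₂) = 881.8/(78.32×5.59) = 2.014 ft

2.01 ft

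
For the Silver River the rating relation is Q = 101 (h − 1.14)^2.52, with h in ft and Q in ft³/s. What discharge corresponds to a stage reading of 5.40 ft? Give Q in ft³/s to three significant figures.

Q = 101 × (5.40 − 1.14)^2.52 = 101 × 4.26^2.52 = 3894 ft³/s

3890 ft³/s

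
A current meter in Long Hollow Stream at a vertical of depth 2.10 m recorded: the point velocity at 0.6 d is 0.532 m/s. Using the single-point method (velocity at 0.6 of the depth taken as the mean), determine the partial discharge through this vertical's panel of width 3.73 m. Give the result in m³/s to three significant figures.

v̄ = v₀.₆ = 0.532 m/s
q = v̄ × d × w = 0.5320 × 2.10 × 3.73 = 4.167 m³/s

4.17 m³/s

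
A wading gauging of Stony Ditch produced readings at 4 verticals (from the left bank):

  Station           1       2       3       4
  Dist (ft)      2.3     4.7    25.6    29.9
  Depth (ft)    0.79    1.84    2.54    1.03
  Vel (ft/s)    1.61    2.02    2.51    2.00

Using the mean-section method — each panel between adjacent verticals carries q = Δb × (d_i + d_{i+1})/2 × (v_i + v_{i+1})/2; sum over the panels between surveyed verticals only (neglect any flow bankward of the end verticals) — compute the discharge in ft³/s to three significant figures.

Panel 1-2: Δb = 2.4 ft, d̄ = (0.79+1.84)/2 = 1.315, v̄ = (1.61+2.02)/2 = 1.815 → q = 2.4×1.315×1.815 = 5.728 ft³/s
Panel 2-3: Δb = 20.9 ft, d̄ = (1.84+2.54)/2 = 2.19, v̄ = (2.02+2.51)/2 = 2.265 → q = 20.9×2.19×2.265 = 103.7 ft³/s
Panel 3-4: Δb = 4.3 ft, d̄ = (2.54+1.03)/2 = 1.785, v̄ = (2.51+2.00)/2 = 2.255 → q = 4.3×1.785×2.255 = 17.31 ft³/s
Q = Σ q = 126.7 ft³/s

127 ft³/s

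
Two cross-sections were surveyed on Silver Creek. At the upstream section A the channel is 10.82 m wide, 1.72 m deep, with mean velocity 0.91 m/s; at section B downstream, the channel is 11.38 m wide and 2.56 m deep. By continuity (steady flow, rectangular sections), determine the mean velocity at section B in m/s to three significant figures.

Q = A₁V₁ = (10.82×1.72) × 0.91 = 16.94 m³/s
A₂ = 11.38 × 2.56 = 29.13 m²
V₂ = Q/A₂ = 16.94/29.13 = 0.5813 m/s

0.581 m/s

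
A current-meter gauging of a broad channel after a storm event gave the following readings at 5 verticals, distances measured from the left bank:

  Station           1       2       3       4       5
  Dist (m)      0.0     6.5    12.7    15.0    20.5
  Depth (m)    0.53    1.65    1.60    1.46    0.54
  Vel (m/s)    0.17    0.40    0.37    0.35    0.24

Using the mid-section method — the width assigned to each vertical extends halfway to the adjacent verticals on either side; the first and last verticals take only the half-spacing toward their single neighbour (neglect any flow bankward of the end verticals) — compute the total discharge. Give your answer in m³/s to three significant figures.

w_1 = (6.5 − 0.0)/2 = 3.25 m; q_1 = 0.17 × 0.53 × 3.25 = 0.2928 m³/s
w_2 = (12.7 − 0.0)/2 = 6.35 m; q_2 = 0.40 × 1.65 × 6.35 = 4.191 m³/s
w_3 = (15.0 − 6.5)/2 = 4.25 m; q_3 = 0.37 × 1.60 × 4.25 = 2.516 m³/s
w_4 = (20.5 − 12.7)/2 = 3.9 m; q_4 = 0.35 × 1.46 × 3.9 = 1.993 m³/s
w_5 = (20.5 − 15.0)/2 = 2.75 m; q_5 = 0.24 × 0.54 × 2.75 = 0.3564 m³/s
Q = Σ qᵢ = 9.349 m³/s

9.35 m³/s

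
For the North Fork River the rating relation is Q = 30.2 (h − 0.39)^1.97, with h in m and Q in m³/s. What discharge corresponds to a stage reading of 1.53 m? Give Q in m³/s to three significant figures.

Q = 30.2 × (1.53 − 0.39)^1.97 = 30.2 × 1.14^1.97 = 39.09 m³/s

39.1 m³/s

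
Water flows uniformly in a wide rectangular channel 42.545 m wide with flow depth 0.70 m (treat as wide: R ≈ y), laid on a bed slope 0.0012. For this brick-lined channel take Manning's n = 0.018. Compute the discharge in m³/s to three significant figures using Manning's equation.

45.2 m³/s

A = b·y = 42.545 × 0.70 = 29.78 m²
Wide channel: R ≈ y = 0.70 m
Q = (1/n)·A·R^(2/3)·S^(1/2) = (1/0.018) × 29.78 × 0.7000^(2/3) × 0.0012^(1/2) = 45.19 m³/s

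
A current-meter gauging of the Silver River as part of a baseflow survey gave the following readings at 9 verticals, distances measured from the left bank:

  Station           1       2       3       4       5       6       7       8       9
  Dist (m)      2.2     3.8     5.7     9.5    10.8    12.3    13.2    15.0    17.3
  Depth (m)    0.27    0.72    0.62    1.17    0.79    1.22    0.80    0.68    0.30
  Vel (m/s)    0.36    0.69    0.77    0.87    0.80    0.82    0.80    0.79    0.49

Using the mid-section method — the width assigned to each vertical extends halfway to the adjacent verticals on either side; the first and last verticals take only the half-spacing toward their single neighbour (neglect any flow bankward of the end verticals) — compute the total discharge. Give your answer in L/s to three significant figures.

w_1 = (3.8 − 2.2)/2 = 0.8 m; q_1 = 0.36 × 0.27 × 0.8 = 0.07776 m³/s
w_2 = (5.7 − 2.2)/2 = 1.75 m; q_2 = 0.69 × 0.72 × 1.75 = 0.8694 m³/s
w_3 = (9.5 − 3.8)/2 = 2.85 m; q_3 = 0.77 × 0.62 × 2.85 = 1.361 m³/s
w_4 = (10.8 − 5.7)/2 = 2.55 m; q_4 = 0.87 × 1.17 × 2.55 = 2.596 m³/s
w_5 = (12.3 − 9.5)/2 = 1.4 m; q_5 = 0.80 × 0.79 × 1.4 = 0.8848 m³/s
w_6 = (13.2 − 10.8)/2 = 1.2 m; q_6 = 0.82 × 1.22 × 1.2 = 1.200 m³/s
w_7 = (15.0 − 12.3)/2 = 1.35 m; q_7 = 0.80 × 0.80 × 1.35 = 0.8640 m³/s
w_8 = (17.3 − 13.2)/2 = 2.05 m; q_8 = 0.79 × 0.68 × 2.05 = 1.101 m³/s
w_9 = (17.3 − 15.0)/2 = 1.15 m; q_9 = 0.49 × 0.30 × 1.15 = 0.1691 m³/s
Q = Σ qᵢ = 9.123 m³/s
= 9.123 × 1000 = 9123 L/s

9120 L/s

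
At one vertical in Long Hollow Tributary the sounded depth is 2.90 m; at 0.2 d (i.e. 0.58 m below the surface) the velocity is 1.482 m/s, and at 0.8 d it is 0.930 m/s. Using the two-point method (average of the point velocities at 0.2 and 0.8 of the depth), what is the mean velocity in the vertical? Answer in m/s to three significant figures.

1.21 m/s

v̄ = (1.482 + 0.930) / 2 = 1.206 m/s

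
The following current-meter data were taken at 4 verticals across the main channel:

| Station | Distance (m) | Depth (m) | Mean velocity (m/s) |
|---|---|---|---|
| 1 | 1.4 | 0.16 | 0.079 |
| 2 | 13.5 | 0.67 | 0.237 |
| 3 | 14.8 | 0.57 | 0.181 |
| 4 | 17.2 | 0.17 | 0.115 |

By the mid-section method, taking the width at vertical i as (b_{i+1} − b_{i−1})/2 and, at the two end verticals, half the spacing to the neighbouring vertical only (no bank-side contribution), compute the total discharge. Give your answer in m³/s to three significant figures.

1.35 m³/s

w_1 = (13.5 − 1.4)/2 = 6.05 m; q_1 = 0.079 × 0.16 × 6.05 = 0.07647 m³/s
w_2 = (14.8 − 1.4)/2 = 6.7 m; q_2 = 0.237 × 0.67 × 6.7 = 1.064 m³/s
w_3 = (17.2 − 13.5)/2 = 1.85 m; q_3 = 0.181 × 0.57 × 1.85 = 0.1909 m³/s
w_4 = (17.2 − 14.8)/2 = 1.2 m; q_4 = 0.115 × 0.17 × 1.2 = 0.02346 m³/s
Q = Σ qᵢ = 1.355 m³/s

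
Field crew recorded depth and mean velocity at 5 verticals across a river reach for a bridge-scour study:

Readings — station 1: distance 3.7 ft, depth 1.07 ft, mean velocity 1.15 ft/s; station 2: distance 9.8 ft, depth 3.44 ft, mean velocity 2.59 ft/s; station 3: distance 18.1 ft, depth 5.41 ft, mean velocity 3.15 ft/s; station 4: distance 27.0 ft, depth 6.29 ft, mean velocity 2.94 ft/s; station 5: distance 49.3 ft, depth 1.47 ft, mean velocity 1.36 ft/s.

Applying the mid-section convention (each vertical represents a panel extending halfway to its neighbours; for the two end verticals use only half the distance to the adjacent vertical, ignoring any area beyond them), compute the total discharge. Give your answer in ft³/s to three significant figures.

525 ft³/s

w_1 = (9.8 − 3.7)/2 = 3.05 ft; q_1 = 1.15 × 1.07 × 3.05 = 3.753 ft³/s
w_2 = (18.1 − 3.7)/2 = 7.2 ft; q_2 = 2.59 × 3.44 × 7.2 = 64.15 ft³/s
w_3 = (27.0 − 9.8)/2 = 8.6 ft; q_3 = 3.15 × 5.41 × 8.6 = 146.6 ft³/s
w_4 = (49.3 − 18.1)/2 = 15.6 ft; q_4 = 2.94 × 6.29 × 15.6 = 288.5 ft³/s
w_5 = (49.3 − 27.0)/2 = 11.15 ft; q_5 = 1.36 × 1.47 × 11.15 = 22.29 ft³/s
Q = Σ qᵢ = 525.2 ft³/s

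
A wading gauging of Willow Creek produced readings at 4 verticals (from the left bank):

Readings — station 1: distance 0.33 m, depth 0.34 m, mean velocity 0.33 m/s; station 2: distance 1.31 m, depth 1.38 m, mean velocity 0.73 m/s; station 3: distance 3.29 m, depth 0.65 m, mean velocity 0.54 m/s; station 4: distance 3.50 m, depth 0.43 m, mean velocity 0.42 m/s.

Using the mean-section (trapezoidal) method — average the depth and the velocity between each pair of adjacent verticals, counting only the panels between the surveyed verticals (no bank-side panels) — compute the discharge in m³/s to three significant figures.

Panel 1-2: Δb = 0.98 m, d̄ = (0.34+1.38)/2 = 0.86, v̄ = (0.33+0.73)/2 = 0.53 → q = 0.98×0.86×0.53 = 0.4467 m³/s
Panel 2-3: Δb = 1.98 m, d̄ = (1.38+0.65)/2 = 1.015, v̄ = (0.73+0.54)/2 = 0.635 → q = 1.98×1.015×0.635 = 1.276 m³/s
Panel 3-4: Δb = 0.21 m, d̄ = (0.65+0.43)/2 = 0.54, v̄ = (0.54+0.42)/2 = 0.48 → q = 0.21×0.54×0.48 = 0.05443 m³/s
Q = Σ q = 1.777 m³/s

1.78 m³/s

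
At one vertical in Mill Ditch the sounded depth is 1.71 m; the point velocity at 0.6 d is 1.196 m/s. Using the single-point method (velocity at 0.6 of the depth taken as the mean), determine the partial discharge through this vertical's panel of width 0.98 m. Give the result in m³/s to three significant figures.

2.00 m³/s

v̄ = v₀.₆ = 1.196 m/s
q = v̄ × d × w = 1.196 × 1.71 × 0.98 = 2.004 m³/s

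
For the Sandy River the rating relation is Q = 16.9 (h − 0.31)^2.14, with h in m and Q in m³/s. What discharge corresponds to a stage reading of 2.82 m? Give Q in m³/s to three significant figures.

Q = 16.9 × (2.82 − 0.31)^2.14 = 16.9 × 2.51^2.14 = 121.1 m³/s

121 m³/s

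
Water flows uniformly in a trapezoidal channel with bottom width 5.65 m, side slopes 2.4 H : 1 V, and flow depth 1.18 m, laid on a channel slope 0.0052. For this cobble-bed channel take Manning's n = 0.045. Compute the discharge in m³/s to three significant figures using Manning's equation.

14.4 m³/s

A = (b + z·y)·y = (5.65 + 2.4×1.18)×1.18 = 10.01 m²
P = b + 2y√(1+z²) = 5.65 + 2×1.18×√(1+2.4²) = 11.79 m
R = A/P = 10.01/11.79 = 0.8492 m
Q = (1/n)·A·R^(2/3)·S^(1/2) = (1/0.045) × 10.01 × 0.8492^(2/3) × 0.0052^(1/2) = 14.38 m³/s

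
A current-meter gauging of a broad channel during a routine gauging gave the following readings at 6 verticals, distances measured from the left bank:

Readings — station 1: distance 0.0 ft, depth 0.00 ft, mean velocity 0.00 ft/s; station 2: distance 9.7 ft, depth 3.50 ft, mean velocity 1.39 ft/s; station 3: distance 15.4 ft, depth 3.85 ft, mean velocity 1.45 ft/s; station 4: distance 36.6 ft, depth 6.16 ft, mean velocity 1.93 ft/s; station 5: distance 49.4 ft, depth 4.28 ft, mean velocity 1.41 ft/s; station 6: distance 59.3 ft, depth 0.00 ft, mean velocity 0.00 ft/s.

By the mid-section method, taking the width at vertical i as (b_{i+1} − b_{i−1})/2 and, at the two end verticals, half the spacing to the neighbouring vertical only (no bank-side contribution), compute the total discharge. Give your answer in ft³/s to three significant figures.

w_2 = (15.4 − 0.0)/2 = 7.7 ft; q_2 = 1.39 × 3.50 × 7.7 = 37.46 ft³/s
w_3 = (36.6 − 9.7)/2 = 13.45 ft; q_3 = 1.45 × 3.85 × 13.45 = 75.08 ft³/s
w_4 = (49.4 − 15.4)/2 = 17 ft; q_4 = 1.93 × 6.16 × 17 = 202.1 ft³/s
w_5 = (59.3 − 36.6)/2 = 11.35 ft; q_5 = 1.41 × 4.28 × 11.35 = 68.49 ft³/s
Stations 1, 6 contribute zero (depth or velocity is 0).
Q = Σ qᵢ = 383.1 ft³/s

383 ft³/s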